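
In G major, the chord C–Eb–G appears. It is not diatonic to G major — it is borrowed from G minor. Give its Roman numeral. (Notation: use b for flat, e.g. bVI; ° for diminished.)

iv

The root C is the diatonic 4th degree of G major; the borrowing shows in the chord quality. Diatonically G major has C (IV) on that degree; C–Eb–G is instead the minor chord native to G minor, so it takes the label iv.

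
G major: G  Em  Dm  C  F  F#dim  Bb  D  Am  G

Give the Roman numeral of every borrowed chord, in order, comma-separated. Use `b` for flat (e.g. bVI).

In G major the diatonic chords are G, Am, Bm, C, D, Em, F#dim. G, Em, C, F#dim, D and Am all belong to that set. Dm (D–F–A) is not: scale degree 5 in G major carries D (V). In G minor the chord on that degree is Dm, so here it functions as v, borrowed from the parallel minor. F (F–A–C) is not: scale degree 7 in G major carries F#dim (vii°). In G minor the chord on that degree is F, so here it functions as bVII, borrowed from the parallel minor. Bb (Bb–D–F) doesn't fit — on degree 3 G major would have Bm (iii). Bb is the degree-3 chord of G minor, so it is the borrowed bIII.

v, bVII, bIII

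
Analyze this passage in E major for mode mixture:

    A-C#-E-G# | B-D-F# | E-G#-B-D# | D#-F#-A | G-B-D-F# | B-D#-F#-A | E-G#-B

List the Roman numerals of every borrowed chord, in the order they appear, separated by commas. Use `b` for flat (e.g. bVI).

v, bIIImaj7

The diatonic triads in E major are E, F#m, G#m, A, B, C#m, D#dim. A–C#–E–G# = Amaj7, E–G#–B–D# = Emaj7, D#–F#–A = D#dim, B–D#–F#–A = B7 and E–G#–B = E all belong to that set. But B–D–F# is foreign: the diatonic V on degree 5 is B, whereas Bm comes from E minor. It is labeled v. G–B–D–F# is not: scale degree 3 in E major carries G#m (iii). In E minor the chord on that degree is Gmaj7, so here it functions as bIIImaj7, borrowed from the parallel minor.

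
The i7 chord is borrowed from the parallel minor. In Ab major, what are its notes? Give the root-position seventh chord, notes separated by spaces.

The root, Ab, is scale degree 1 — the same note in Ab major and Ab minor; only the chord quality changes. In Ab minor the chord on Ab is Ab–Cb–Eb–Gb.

Ab Cb Eb Gb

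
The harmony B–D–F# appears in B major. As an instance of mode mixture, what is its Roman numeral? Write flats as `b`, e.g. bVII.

i

B is scale degree 1 in B major. The diatonic chord on degree 1 would be B (I), but B–D–F# is the minor chord from B minor. As a borrowed chord it is labeled i.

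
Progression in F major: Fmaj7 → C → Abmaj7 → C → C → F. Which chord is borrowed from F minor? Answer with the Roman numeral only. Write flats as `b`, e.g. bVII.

The diatonic triads in F major are F, Gm, Am, Bb, C, Dm, Edim. Fmaj7, C and F all belong to that set. Abmaj7 (Ab–C–Eb–G) doesn't fit — on degree 3 F major would have Am (iii). Abmaj7 is the degree-3 chord of F minor, so it is the borrowed bIIImaj7.

bIIImaj7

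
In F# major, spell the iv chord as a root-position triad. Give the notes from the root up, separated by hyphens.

The root, B, is scale degree 4 — the same note in F# major and F# minor; only the chord quality changes. In F# minor the chord on B is B–D–F#.

B-D-F#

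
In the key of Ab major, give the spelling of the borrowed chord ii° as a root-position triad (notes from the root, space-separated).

Bb Db Fb

ii° is built on scale degree 2, which is Bb in both Ab major and its parallel. Stacking thirds in Ab minor on Bb gives Bb–Db–Fb.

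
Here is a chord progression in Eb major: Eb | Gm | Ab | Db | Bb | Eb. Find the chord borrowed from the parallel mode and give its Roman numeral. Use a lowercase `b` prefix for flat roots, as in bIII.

In Eb major the diatonic chords are Eb, Fm, Gm, Ab, Bb, Cm, Ddim. Eb, Gm, Ab and Bb are all diatonic. Db (Db–F–Ab) is not: scale degree 7 in Eb major carries Ddim (vii°). In Eb minor the chord on that degree is Db, so here it functions as bVII, borrowed from the parallel minor.

bVII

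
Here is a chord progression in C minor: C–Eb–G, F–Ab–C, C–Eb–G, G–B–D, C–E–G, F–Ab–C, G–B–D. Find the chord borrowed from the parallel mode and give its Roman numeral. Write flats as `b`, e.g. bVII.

The diatonic triads in C minor (with V from harmonic minor) are Cm, Ddim, Eb, Fm, G, Ab, Bb. Of the given chords, C–Eb–G = Cm, F–Ab–C = Fm and G–B–D = G are diatonic. C–E–G is not: scale degree 1 in C minor carries Cm (i). In C major the chord on that degree is C, so here it functions as I, borrowed from the parallel major.

I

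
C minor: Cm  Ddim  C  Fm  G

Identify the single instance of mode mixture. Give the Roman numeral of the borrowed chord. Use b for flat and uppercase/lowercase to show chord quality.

C minor has the diatonic set Cm, Ddim, Eb, Fm, G, Ab, Bb (with V from harmonic minor). Of the given chords, Cm, Ddim, Fm and G are diatonic. C (C–E–G) doesn't fit — on degree 1 C minor would have Cm (i). C is the degree-1 chord of C major, so it is the borrowed I.

I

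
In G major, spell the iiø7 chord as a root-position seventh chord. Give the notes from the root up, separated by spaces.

iiø7 is built on scale degree 2, which is A in both G major and its parallel. Stacking thirds in G minor on A gives A–C–Eb–G.

A C Eb G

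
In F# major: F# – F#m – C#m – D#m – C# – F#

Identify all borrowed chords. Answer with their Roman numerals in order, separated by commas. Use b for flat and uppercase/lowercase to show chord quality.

i, v

The diatonic triads in F# major are F#, G#m, A#m, B, C#, D#m, E#dim. F#, D#m and C# all belong to that set. But F#m (F#–A–C#) is foreign: the diatonic I on degree 1 is F#, whereas F#m comes from F# minor. It is labeled i. C#m (C#–E–G#) doesn't fit — on degree 5 F# major would have C# (V). C#m is the degree-5 chord of F# minor, so it is the borrowed v.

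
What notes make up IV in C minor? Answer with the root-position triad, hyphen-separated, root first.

F-A-C

The root, F, is scale degree 4 — the same note in C minor and C major; only the chord quality changes. Stacking thirds in C major on F gives F–A–C.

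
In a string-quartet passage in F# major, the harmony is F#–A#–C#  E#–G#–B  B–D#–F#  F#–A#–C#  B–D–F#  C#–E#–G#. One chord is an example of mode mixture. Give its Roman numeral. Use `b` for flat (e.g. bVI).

The diatonic triads in F# major are F#, G#m, A#m, B, C#, D#m, E#dim. F#–A#–C# = F#, E#–G#–B = E#dim, B–D#–F# = B and C#–E#–G# = C# all belong to that set. But B–D–F# is foreign: the diatonic IV on degree 4 is B, whereas Bm comes from F# minor. It is labeled iv.

iv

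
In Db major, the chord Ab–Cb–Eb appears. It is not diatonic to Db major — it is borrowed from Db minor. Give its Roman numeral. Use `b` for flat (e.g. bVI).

v

Ab is scale degree 5 in Db major. Ab–Cb–Eb is a minor chord — the form found in Db minor, not the diatonic V (Ab). Borrowed into Db major it is written v.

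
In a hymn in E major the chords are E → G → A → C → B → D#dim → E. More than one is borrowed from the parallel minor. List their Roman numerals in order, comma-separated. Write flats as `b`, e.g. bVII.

In E major the diatonic chords are E, F#m, G#m, A, B, C#m, D#dim. E, A, B and D#dim are all diatonic. But G (G–B–D) is foreign: the diatonic iii on degree 3 is G#m, whereas G comes from E minor. It is labeled bIII. C (C–E–G) is not: scale degree 6 in E major carries C#m (vi). In E minor the chord on that degree is C, so here it functions as bVI, borrowed from the parallel minor.

bIII, bVI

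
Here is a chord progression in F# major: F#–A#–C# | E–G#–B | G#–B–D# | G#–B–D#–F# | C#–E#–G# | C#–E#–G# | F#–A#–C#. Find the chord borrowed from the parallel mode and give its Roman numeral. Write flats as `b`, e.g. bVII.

bVII

In F# major the diatonic chords are F#, G#m, A#m, B, C#, D#m, E#dim. F#–A#–C# = F#, G#–B–D# = G#m, G#–B–D#–F# = G#m7 and C#–E#–G# = C# are all diatonic. E–G#–B doesn't fit — on degree 7 F# major would have E#dim (vii°). E is the degree-7 chord of F# minor, so it is the borrowed bVII.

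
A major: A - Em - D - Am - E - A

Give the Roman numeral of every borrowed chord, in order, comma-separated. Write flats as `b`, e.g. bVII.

The diatonic triads in A major are A, Bm, C#m, D, E, F#m, G#dim. Of the given chords, A, D and E are diatonic. But Em (E–G–B) is foreign: the diatonic V on degree 5 is E, whereas Em comes from A minor. It is labeled v. Am (A–C–E) is not: scale degree 1 in A major carries A (I). In A minor the chord on that degree is Am, so here it functions as i, borrowed from the parallel minor.

v, i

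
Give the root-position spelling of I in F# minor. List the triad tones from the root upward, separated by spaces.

The root, F#, is scale degree 1 — the same note in F# minor and F# major; only the chord quality changes. In F# major the chord on F# is F#–A#–C#.

F# A# C#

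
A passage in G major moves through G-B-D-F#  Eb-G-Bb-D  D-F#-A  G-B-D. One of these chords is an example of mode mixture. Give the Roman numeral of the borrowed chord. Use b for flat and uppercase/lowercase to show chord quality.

G major has the diatonic set G, Am, Bm, C, D, Em, F#dim. Of the given chords, G–B–D–F# = Gmaj7, D–F#–A = D and G–B–D = G are diatonic. Eb–G–Bb–D doesn't fit — on degree 6 G major would have Em (vi). Ebmaj7 is the degree-6 chord of G minor, so it is the borrowed bVImaj7.

bVImaj7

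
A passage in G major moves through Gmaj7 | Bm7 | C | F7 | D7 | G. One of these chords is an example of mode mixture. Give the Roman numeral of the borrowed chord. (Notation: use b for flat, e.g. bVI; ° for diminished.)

bVII7

The diatonic triads in G major are G, Am, Bm, C, D, Em, F#dim. Of the given chords, Gmaj7, Bm7, C, D7 and G are diatonic. F7 (F–A–C–Eb) is not: scale degree 7 in G major carries F#dim (vii°). In G minor the chord on that degree is F7, so here it functions as bVII7, borrowed from the parallel minor.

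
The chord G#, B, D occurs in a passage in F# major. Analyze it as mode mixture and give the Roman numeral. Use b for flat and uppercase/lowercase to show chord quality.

ii°

The root G# is the diatonic 2nd degree of F# major; the borrowing shows in the chord quality. The diatonic chord on degree 2 would be G#m (ii), but G#–B–D is the diminished chord from F# minor. As a borrowed chord it is labeled ii°.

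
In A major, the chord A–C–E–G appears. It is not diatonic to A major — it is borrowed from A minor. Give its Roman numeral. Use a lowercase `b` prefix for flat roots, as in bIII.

i7

A is scale degree 1 in A major. The diatonic chord on degree 1 would be A (I), but A–C–E–G is the minor-seventh chord from A minor. As a borrowed chord it is labeled i7.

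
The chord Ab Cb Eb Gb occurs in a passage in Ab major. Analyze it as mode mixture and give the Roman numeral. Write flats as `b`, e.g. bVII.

i7

Ab is scale degree 1 in Ab major. The diatonic chord on degree 1 would be Ab (I), but Ab–Cb–Eb–Gb is the minor-seventh chord from Ab minor. As a borrowed chord it is labeled i7.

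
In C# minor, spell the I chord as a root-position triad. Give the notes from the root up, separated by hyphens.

C#-E#-G#

The root, C#, is scale degree 1 — the same note in C# minor and C# major; only the chord quality changes. In C# major the chord on C# is C#–E#–G#.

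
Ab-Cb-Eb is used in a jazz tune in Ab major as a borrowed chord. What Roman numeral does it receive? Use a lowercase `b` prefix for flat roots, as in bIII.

The root Ab is the diatonic 1st degree of Ab major; the borrowing shows in the chord quality. Diatonically Ab major has Ab (I) on that degree; Ab–Cb–Eb is instead the minor chord native to Ab minor, so it takes the label i.

i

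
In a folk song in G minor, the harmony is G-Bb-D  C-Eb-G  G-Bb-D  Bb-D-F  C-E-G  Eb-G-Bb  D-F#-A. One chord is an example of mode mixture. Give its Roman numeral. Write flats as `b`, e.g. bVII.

The diatonic triads in G minor (with V from harmonic minor) are Gm, Adim, Bb, Cm, D, Eb, F. G–Bb–D = Gm, C–Eb–G = Cm, Bb–D–F = Bb, Eb–G–Bb = Eb and D–F#–A = D all belong to that set. But C–E–G is foreign: the diatonic iv on degree 4 is Cm, whereas C comes from G major. It is labeled IV.

IV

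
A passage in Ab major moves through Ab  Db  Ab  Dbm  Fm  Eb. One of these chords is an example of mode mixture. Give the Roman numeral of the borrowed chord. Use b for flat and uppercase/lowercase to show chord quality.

The diatonic triads in Ab major are Ab, Bbm, Cm, Db, Eb, Fm, Gdim. Ab, Db, Fm and Eb are all diatonic. Dbm (Db–Fb–Ab) is not: scale degree 4 in Ab major carries Db (IV). In Ab minor the chord on that degree is Dbm, so here it functions as iv, borrowed from the parallel minor.

iv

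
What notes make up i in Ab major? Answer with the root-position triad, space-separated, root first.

The root, Ab, is scale degree 1 — the same note in Ab major and Ab minor; only the chord quality changes. In Ab minor the chord on Ab is Ab–Cb–Eb.

Ab Cb Eb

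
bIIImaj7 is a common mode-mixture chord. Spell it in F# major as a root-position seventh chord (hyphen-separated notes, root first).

A-C#-E-G#

Scale degree 3 in F# major is A#. bIIImaj7 uses the lowered form, A, taken from F# minor. Building the major-seventh chord from the parallel minor on A: A–C#–E–G#.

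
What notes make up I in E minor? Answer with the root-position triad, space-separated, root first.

E G# B

The root, E, is scale degree 1 — the same note in E minor and E major; only the chord quality changes. In E major the chord on E is E–G#–B.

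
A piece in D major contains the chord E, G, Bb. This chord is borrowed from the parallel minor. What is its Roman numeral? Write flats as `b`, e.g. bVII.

E is scale degree 2 in D major. E–G–Bb is a diminished chord — the form found in D minor, not the diatonic ii (Em). Borrowed into D major it is written ii°.

ii°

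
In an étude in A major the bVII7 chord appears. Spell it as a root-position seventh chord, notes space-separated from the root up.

bVII7 is built on the lowered scale degree 7. In A major degree 7 is G#; lowered it becomes G. In A minor the chord on G is G–B–D–F.

G B D F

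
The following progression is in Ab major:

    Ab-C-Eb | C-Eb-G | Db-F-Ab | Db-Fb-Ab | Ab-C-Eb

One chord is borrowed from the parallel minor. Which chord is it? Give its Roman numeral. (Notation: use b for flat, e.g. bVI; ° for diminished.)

In Ab major the diatonic chords are Ab, Bbm, Cm, Db, Eb, Fm, Gdim. Of the given chords, Ab–C–Eb = Ab, C–Eb–G = Cm and Db–F–Ab = Db are diatonic. Db–Fb–Ab is not: scale degree 4 in Ab major carries Db (IV). In Ab minor the chord on that degree is Dbm, so here it functions as iv, borrowed from the parallel minor.

iv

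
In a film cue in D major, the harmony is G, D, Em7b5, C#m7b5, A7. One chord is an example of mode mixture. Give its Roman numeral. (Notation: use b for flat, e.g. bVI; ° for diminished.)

In D major the diatonic chords are D, Em, F#m, G, A, Bm, C#dim. G, D, C#m7b5 and A7 are all diatonic. But Em7b5 (E–G–Bb–D) is foreign: the diatonic ii on degree 2 is Em, whereas Em7b5 comes from D minor. It is labeled iiø7.

iiø7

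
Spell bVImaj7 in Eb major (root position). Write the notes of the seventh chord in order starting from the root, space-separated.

The root of bVImaj7 is the lowered 6th degree: C becomes Cb. Building the major-seventh chord from the parallel minor on Cb: Cb–Eb–Gb–Bb.

Cb Eb Gb Bb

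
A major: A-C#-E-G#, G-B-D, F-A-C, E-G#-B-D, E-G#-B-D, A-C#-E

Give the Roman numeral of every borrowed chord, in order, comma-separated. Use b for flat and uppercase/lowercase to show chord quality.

bVII, bVI

A major has the diatonic set A, Bm, C#m, D, E, F#m, G#dim. Of the given chords, A–C#–E–G# = Amaj7, E–G#–B–D = E7 and A–C#–E = A are diatonic. G–B–D is not: scale degree 7 in A major carries G#dim (vii°). In A minor the chord on that degree is G, so here it functions as bVII, borrowed from the parallel minor. F–A–C is not: scale degree 6 in A major carries F#m (vi). In A minor the chord on that degree is F, so here it functions as bVI, borrowed from the parallel minor.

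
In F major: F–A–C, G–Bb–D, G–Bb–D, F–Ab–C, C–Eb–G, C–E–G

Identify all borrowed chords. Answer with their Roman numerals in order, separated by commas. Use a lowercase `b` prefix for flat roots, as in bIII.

i, v

The diatonic triads in F major are F, Gm, Am, Bb, C, Dm, Edim. F–A–C = F, G–Bb–D = Gm and C–E–G = C all belong to that set. But F–Ab–C is foreign: the diatonic I on degree 1 is F, whereas Fm comes from F minor. It is labeled i. But C–Eb–G is foreign: the diatonic V on degree 5 is C, whereas Cm comes from F minor. It is labeled v.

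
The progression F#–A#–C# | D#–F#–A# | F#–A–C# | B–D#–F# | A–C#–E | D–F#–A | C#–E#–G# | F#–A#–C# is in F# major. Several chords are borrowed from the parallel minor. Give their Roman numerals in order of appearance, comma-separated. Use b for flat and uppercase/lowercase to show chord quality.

i, bIII, bVI

F# major has the diatonic set F#, G#m, A#m, B, C#, D#m, E#dim. F#–A#–C# = F#, D#–F#–A# = D#m, B–D#–F# = B and C#–E#–G# = C# all belong to that set. F#–A–C# doesn't fit — on degree 1 F# major would have F# (I). F#m is the degree-1 chord of F# minor, so it is the borrowed i. But A–C#–E is foreign: the diatonic iii on degree 3 is A#m, whereas A comes from F# minor. It is labeled bIII. D–F#–A doesn't fit — on degree 6 F# major would have D#m (vi). D is the degree-6 chord of F# minor, so it is the borrowed bVI.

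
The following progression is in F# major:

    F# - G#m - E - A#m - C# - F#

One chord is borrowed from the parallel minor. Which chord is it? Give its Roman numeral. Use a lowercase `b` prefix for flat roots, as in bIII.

bVII

In F# major the diatonic chords are F#, G#m, A#m, B, C#, D#m, E#dim. F#, G#m, A#m and C# all belong to that set. E (E–G#–B) doesn't fit — on degree 7 F# major would have E#dim (vii°). E is the degree-7 chord of F# minor, so it is the borrowed bVII.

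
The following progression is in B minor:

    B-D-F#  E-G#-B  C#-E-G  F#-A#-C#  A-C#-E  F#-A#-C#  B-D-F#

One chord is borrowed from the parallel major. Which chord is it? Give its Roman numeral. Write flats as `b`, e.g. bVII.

In B minor (with V from harmonic minor) the diatonic chords are Bm, C#dim, D, Em, F#, G, A. B–D–F# = Bm, C#–E–G = C#dim, F#–A#–C# = F# and A–C#–E = A are all diatonic. E–G#–B is not: scale degree 4 in B minor carries Em (iv). In B major the chord on that degree is E, so here it functions as IV, borrowed from the parallel major.

IV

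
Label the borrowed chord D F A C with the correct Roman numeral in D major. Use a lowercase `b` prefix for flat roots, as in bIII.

i7

D is scale degree 1 in D major. The diatonic chord on degree 1 would be D (I), but D–F–A–C is the minor-seventh chord from D minor. As a borrowed chord it is labeled i7.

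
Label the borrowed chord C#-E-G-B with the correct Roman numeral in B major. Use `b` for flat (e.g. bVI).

The root C# is the diatonic 2nd degree of B major; the borrowing shows in the chord quality. The diatonic chord on degree 2 would be C#m (ii), but C#–E–G–B is the half-diminished-seventh chord from B minor. As a borrowed chord it is labeled iiø7.

iiø7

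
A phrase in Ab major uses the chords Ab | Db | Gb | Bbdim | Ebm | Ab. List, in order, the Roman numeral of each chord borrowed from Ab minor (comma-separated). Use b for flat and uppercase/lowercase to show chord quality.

bVII, ii°, v

In Ab major the diatonic chords are Ab, Bbm, Cm, Db, Eb, Fm, Gdim. Ab and Db both belong to that set. Gb (Gb–Bb–Db) doesn't fit — on degree 7 Ab major would have Gdim (vii°). Gb is the degree-7 chord of Ab minor, so it is the borrowed bVII. But Bbdim (Bb–Db–Fb) is foreign: the diatonic ii on degree 2 is Bbm, whereas Bbdim comes from Ab minor. It is labeled ii°. Ebm (Eb–Gb–Bb) is not: scale degree 5 in Ab major carries Eb (V). In Ab minor the chord on that degree is Ebm, so here it functions as v, borrowed from the parallel minor.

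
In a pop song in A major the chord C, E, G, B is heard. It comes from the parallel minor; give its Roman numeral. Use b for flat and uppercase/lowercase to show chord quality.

bIIImaj7

In A major scale degree 3 is C#; C is its lowered form, from A minor. Diatonically A major has C#m (iii) on that degree; C–E–G–B is instead the major-seventh chord native to A minor, so it takes the label bIIImaj7.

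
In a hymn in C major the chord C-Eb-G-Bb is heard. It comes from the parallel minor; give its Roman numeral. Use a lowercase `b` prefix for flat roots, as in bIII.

The root C is the diatonic 1st degree of C major; the borrowing shows in the chord quality. Diatonically C major has C (I) on that degree; C–Eb–G–Bb is instead the minor-seventh chord native to C minor, so it takes the label i7.

i7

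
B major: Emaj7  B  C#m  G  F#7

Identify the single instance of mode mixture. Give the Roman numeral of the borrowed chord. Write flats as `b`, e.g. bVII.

The diatonic triads in B major are B, C#m, D#m, E, F#, G#m, A#dim. Of the given chords, Emaj7, B, C#m and F#7 are diatonic. But G (G–B–D) is foreign: the diatonic vi on degree 6 is G#m, whereas G comes from B minor. It is labeled bVI.

bVI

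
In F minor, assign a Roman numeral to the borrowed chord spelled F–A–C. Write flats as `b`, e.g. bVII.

I

F is scale degree 1 in F minor. Diatonically F minor has Fm (i) on that degree; F–A–C is instead the major chord native to F major, so it takes the label I.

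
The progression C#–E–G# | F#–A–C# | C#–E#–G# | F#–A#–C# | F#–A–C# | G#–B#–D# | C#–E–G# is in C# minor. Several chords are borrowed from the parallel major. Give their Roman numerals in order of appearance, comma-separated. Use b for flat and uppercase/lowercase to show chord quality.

In C# minor (with V from harmonic minor) the diatonic chords are C#m, D#dim, E, F#m, G#, A, B. C#–E–G# = C#m, F#–A–C# = F#m and G#–B#–D# = G# all belong to that set. But C#–E#–G# is foreign: the diatonic i on degree 1 is C#m, whereas C# comes from C# major. It is labeled I. F#–A#–C# doesn't fit — on degree 4 C# minor would have F#m (iv). F# is the degree-4 chord of C# major, so it is the borrowed IV.

I, IV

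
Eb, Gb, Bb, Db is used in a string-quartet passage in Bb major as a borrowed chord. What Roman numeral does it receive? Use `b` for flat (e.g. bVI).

The root Eb is the diatonic 4th degree of Bb major; the borrowing shows in the chord quality. The diatonic chord on degree 4 would be Eb (IV), but Eb–Gb–Bb–Db is the minor-seventh chord from Bb minor. As a borrowed chord it is labeled iv7.

iv7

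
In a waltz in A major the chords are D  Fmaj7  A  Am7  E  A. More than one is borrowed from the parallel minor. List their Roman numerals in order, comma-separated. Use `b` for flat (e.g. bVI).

bVImaj7, i7

In A major the diatonic chords are A, Bm, C#m, D, E, F#m, G#dim. D, A and E all belong to that set. But Fmaj7 (F–A–C–E) is foreign: the diatonic vi on degree 6 is F#m, whereas Fmaj7 comes from A minor. It is labeled bVImaj7. Am7 (A–C–E–G) is not: scale degree 1 in A major carries A (I). In A minor the chord on that degree is Am7, so here it functions as i7, borrowed from the parallel minor.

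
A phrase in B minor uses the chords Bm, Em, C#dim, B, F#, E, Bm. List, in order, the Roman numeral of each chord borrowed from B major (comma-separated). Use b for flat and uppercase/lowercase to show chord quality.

I, IV

In B minor (with V from harmonic minor) the diatonic chords are Bm, C#dim, D, Em, F#, G, A. Bm, Em, C#dim and F# are all diatonic. B (B–D#–F#) doesn't fit — on degree 1 B minor would have Bm (i). B is the degree-1 chord of B major, so it is the borrowed I. E (E–G#–B) doesn't fit — on degree 4 B minor would have Em (iv). E is the degree-4 chord of B major, so it is the borrowed IV.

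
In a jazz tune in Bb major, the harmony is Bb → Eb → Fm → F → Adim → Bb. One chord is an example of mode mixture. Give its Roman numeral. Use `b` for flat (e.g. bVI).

v

Bb major has the diatonic set Bb, Cm, Dm, Eb, F, Gm, Adim. Bb, Eb, F and Adim are all diatonic. But Fm (F–Ab–C) is foreign: the diatonic V on degree 5 is F, whereas Fm comes from Bb minor. It is labeled v.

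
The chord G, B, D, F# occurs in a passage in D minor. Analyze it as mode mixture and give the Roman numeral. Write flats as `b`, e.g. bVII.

G is scale degree 4 in D minor. G–B–D–F# is a major-seventh chord — the form found in D major, not the diatonic iv (Gm). Borrowed into D minor it is written IVmaj7.

IVmaj7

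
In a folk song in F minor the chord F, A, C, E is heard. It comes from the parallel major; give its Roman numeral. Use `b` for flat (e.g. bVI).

F is scale degree 1 in F minor. Diatonically F minor has Fm (i) on that degree; F–A–C–E is instead the major-seventh chord native to F major, so it takes the label Imaj7.

Imaj7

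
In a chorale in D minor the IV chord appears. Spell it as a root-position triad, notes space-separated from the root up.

G B D

IV is built on scale degree 4, which is G in both D minor and its parallel. In D major the chord on G is G–B–D.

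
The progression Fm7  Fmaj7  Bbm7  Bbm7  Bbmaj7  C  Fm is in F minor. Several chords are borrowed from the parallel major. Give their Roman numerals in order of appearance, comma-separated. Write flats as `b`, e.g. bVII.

F minor has the diatonic set Fm, Gdim, Ab, Bbm, C, Db, Eb (with V from harmonic minor). Fm7, Bbm7, C and Fm all belong to that set. Fmaj7 (F–A–C–E) is not: scale degree 1 in F minor carries Fm (i). In F major the chord on that degree is Fmaj7, so here it functions as Imaj7, borrowed from the parallel major. Bbmaj7 (Bb–D–F–A) doesn't fit — on degree 4 F minor would have Bbm (iv). Bbmaj7 is the degree-4 chord of F major, so it is the borrowed IVmaj7.

Imaj7, IVmaj7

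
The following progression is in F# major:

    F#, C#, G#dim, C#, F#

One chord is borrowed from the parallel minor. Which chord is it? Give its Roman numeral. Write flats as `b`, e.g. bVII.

ii°

F# major has the diatonic set F#, G#m, A#m, B, C#, D#m, E#dim. F# and C# are both diatonic. G#dim (G#–B–D) doesn't fit — on degree 2 F# major would have G#m (ii). G#dim is the degree-2 chord of F# minor, so it is the borrowed ii°.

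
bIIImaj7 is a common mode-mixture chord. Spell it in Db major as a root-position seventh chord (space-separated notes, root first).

Fb Ab Cb Eb

The root of bIIImaj7 is the lowered 3rd degree: F becomes Fb. Building the major-seventh chord from the parallel minor on Fb: Fb–Ab–Cb–Eb.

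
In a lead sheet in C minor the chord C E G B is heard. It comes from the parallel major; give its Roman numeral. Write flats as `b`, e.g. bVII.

The root C is the diatonic 1st degree of C minor; the borrowing shows in the chord quality. The diatonic chord on degree 1 would be Cm (i), but C–E–G–B is the major-seventh chord from C major. As a borrowed chord it is labeled Imaj7.

Imaj7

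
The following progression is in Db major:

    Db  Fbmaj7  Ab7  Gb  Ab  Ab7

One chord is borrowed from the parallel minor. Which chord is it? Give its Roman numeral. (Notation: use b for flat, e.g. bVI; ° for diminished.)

The diatonic triads in Db major are Db, Ebm, Fm, Gb, Ab, Bbm, Cdim. Of the given chords, Db, Ab7, Gb and Ab are diatonic. But Fbmaj7 (Fb–Ab–Cb–Eb) is foreign: the diatonic iii on degree 3 is Fm, whereas Fbmaj7 comes from Db minor. It is labeled bIIImaj7.

bIIImaj7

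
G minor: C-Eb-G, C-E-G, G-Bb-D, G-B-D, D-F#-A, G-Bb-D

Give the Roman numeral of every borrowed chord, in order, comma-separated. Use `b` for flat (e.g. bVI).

The diatonic triads in G minor (with V from harmonic minor) are Gm, Adim, Bb, Cm, D, Eb, F. Of the given chords, C–Eb–G = Cm, G–Bb–D = Gm and D–F#–A = D are diatonic. C–E–G is not: scale degree 4 in G minor carries Cm (iv). In G major the chord on that degree is C, so here it functions as IV, borrowed from the parallel major. G–B–D doesn't fit — on degree 1 G minor would have Gm (i). G is the degree-1 chord of G major, so it is the borrowed I.

IV, I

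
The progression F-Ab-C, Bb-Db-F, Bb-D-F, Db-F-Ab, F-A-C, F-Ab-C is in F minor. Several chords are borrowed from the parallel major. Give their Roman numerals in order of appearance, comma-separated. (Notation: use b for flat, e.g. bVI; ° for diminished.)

The diatonic triads in F minor (with V from harmonic minor) are Fm, Gdim, Ab, Bbm, C, Db, Eb. Of the given chords, F–Ab–C = Fm, Bb–Db–F = Bbm and Db–F–Ab = Db are diatonic. But Bb–D–F is foreign: the diatonic iv on degree 4 is Bbm, whereas Bb comes from F major. It is labeled IV. F–A–C doesn't fit — on degree 1 F minor would have Fm (i). F is the degree-1 chord of F major, so it is the borrowed I.

IV, I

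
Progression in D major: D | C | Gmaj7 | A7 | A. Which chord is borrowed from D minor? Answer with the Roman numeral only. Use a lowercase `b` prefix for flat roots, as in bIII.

bVII

The diatonic triads in D major are D, Em, F#m, G, A, Bm, C#dim. Of the given chords, D, Gmaj7, A7 and A are diatonic. But C (C–E–G) is foreign: the diatonic vii° on degree 7 is C#dim, whereas C comes from D minor. It is labeled bVII.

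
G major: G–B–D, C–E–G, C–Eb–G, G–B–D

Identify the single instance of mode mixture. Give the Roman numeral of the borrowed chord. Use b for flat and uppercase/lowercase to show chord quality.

iv

G major has the diatonic set G, Am, Bm, C, D, Em, F#dim. G–B–D = G and C–E–G = C both belong to that set. But C–Eb–G is foreign: the diatonic IV on degree 4 is C, whereas Cm comes from G minor. It is labeled iv.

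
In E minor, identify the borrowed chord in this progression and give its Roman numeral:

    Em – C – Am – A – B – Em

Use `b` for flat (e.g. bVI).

The diatonic triads in E minor (with V from harmonic minor) are Em, F#dim, G, Am, B, C, D. Em, C, Am and B are all diatonic. But A (A–C#–E) is foreign: the diatonic iv on degree 4 is Am, whereas A comes from E major. It is labeled IV.

IV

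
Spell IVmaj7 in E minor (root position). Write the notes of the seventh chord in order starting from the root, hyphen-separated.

IVmaj7 is built on scale degree 4, which is A in both E minor and its parallel. In E major the chord on A is A–C#–E–G#.

A-C#-E-G#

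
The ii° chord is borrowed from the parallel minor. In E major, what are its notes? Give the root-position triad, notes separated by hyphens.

ii° is built on scale degree 2, which is F# in both E major and its parallel. Stacking thirds in E minor on F# gives F#–A–C.

F#-A-C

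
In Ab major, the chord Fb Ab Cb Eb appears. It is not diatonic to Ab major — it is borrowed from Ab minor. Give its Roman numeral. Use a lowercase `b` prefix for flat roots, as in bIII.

In Ab major scale degree 6 is F; Fb is its lowered form, from Ab minor. The diatonic chord on degree 6 would be Fm (vi), but Fb–Ab–Cb–Eb is the major-seventh chord from Ab minor. As a borrowed chord it is labeled bVImaj7.

bVImaj7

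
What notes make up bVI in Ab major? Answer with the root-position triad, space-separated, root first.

bVI is built on the lowered scale degree 6. In Ab major degree 6 is F; lowered it becomes Fb. Building the major chord from the parallel minor on Fb: Fb–Ab–Cb.

Fb Ab Cb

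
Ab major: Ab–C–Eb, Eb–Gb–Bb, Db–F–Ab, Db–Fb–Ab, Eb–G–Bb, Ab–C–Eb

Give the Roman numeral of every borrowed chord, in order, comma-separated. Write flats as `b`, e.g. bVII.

v, iv

In Ab major the diatonic chords are Ab, Bbm, Cm, Db, Eb, Fm, Gdim. Of the given chords, Ab–C–Eb = Ab, Db–F–Ab = Db and Eb–G–Bb = Eb are diatonic. Eb–Gb–Bb is not: scale degree 5 in Ab major carries Eb (V). In Ab minor the chord on that degree is Ebm, so here it functions as v, borrowed from the parallel minor. But Db–Fb–Ab is foreign: the diatonic IV on degree 4 is Db, whereas Dbm comes from Ab minor. It is labeled iv.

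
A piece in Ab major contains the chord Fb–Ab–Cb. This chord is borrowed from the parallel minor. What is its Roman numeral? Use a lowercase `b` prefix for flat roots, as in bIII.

The root Fb is the lowered 6th scale degree — diatonically Ab major has F there. The diatonic chord on degree 6 would be Fm (vi), but Fb–Ab–Cb is the major chord from Ab minor. As a borrowed chord it is labeled bVI.

bVI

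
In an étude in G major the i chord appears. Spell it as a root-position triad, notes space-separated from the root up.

G Bb D

i is built on scale degree 1, which is G in both G major and its parallel. Stacking thirds in G minor on G gives G–Bb–D.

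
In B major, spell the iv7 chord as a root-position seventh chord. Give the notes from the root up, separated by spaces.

The root, E, is scale degree 4 — the same note in B major and B minor; only the chord quality changes. Stacking thirds in B minor on E gives E–G–B–D.

E G B D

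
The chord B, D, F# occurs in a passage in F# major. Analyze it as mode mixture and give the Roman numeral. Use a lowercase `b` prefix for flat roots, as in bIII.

iv

B is scale degree 4 in F# major. Diatonically F# major has B (IV) on that degree; B–D–F# is instead the minor chord native to F# minor, so it takes the label iv.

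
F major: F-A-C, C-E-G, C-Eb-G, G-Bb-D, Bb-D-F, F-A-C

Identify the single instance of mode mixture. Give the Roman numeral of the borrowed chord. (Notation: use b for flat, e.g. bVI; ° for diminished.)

v

In F major the diatonic chords are F, Gm, Am, Bb, C, Dm, Edim. F–A–C = F, C–E–G = C, G–Bb–D = Gm and Bb–D–F = Bb are all diatonic. C–Eb–G is not: scale degree 5 in F major carries C (V). In F minor the chord on that degree is Cm, so here it functions as v, borrowed from the parallel minor.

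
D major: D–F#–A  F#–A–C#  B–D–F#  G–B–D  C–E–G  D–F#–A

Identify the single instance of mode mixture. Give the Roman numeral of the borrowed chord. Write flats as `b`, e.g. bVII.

D major has the diatonic set D, Em, F#m, G, A, Bm, C#dim. D–F#–A = D, F#–A–C# = F#m, B–D–F# = Bm and G–B–D = G are all diatonic. But C–E–G is foreign: the diatonic vii° on degree 7 is C#dim, whereas C comes from D minor. It is labeled bVII.

bVII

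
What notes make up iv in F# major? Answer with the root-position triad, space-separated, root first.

The root, B, is scale degree 4 — the same note in F# major and F# minor; only the chord quality changes. In F# minor the chord on B is B–D–F#.

B D F#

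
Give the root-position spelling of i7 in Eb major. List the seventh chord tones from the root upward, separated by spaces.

i7 is built on scale degree 1, which is Eb in both Eb major and its parallel. Building the minor-seventh chord from the parallel minor on Eb: Eb–Gb–Bb–Db.

Eb Gb Bb Db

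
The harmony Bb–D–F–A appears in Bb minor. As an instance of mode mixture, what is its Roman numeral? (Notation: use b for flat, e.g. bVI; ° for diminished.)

The root Bb is the diatonic 1st degree of Bb minor; the borrowing shows in the chord quality. The diatonic chord on degree 1 would be Bbm (i), but Bb–D–F–A is the major-seventh chord from Bb major. As a borrowed chord it is labeled Imaj7.

Imaj7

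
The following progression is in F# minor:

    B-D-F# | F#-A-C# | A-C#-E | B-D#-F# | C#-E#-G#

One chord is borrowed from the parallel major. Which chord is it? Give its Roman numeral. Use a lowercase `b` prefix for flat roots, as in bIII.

In F# minor (with V from harmonic minor) the diatonic chords are F#m, G#dim, A, Bm, C#, D, E. Of the given chords, B–D–F# = Bm, F#–A–C# = F#m, A–C#–E = A and C#–E#–G# = C# are diatonic. B–D#–F# doesn't fit — on degree 4 F# minor would have Bm (iv). B is the degree-4 chord of F# major, so it is the borrowed IV.

IV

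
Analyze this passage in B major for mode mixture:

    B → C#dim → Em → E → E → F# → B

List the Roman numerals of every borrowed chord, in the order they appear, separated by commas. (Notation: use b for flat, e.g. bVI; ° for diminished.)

B major has the diatonic set B, C#m, D#m, E, F#, G#m, A#dim. B, E and F# are all diatonic. C#dim (C#–E–G) doesn't fit — on degree 2 B major would have C#m (ii). C#dim is the degree-2 chord of B minor, so it is the borrowed ii°. Em (E–G–B) is not: scale degree 4 in B major carries E (IV). In B minor the chord on that degree is Em, so here it functions as iv, borrowed from the parallel minor.

ii°, iv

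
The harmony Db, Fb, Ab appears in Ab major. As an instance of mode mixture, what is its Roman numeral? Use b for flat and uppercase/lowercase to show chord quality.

iv

The root Db is the diatonic 4th degree of Ab major; the borrowing shows in the chord quality. Diatonically Ab major has Db (IV) on that degree; Db–Fb–Ab is instead the minor chord native to Ab minor, so it takes the label iv.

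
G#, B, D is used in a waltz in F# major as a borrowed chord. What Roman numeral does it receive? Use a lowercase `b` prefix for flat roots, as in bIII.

G# is scale degree 2 in F# major. Diatonically F# major has G#m (ii) on that degree; G#–B–D is instead the diminished chord native to F# minor, so it takes the label ii°.

ii°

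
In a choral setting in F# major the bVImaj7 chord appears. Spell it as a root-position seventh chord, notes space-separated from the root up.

D F# A C#

bVImaj7 is built on the lowered scale degree 6. In F# major degree 6 is D#; lowered it becomes D. Building the major-seventh chord from the parallel minor on D: D–F#–A–C#.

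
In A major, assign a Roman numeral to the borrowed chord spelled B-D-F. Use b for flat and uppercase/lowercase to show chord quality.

ii°

B is scale degree 2 in A major. Diatonically A major has Bm (ii) on that degree; B–D–F is instead the diminished chord native to A minor, so it takes the label ii°.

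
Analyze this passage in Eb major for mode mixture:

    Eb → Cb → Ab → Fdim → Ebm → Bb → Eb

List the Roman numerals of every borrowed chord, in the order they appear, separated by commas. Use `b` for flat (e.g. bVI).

bVI, ii°, i

The diatonic triads in Eb major are Eb, Fm, Gm, Ab, Bb, Cm, Ddim. Of the given chords, Eb, Ab and Bb are diatonic. But Cb (Cb–Eb–Gb) is foreign: the diatonic vi on degree 6 is Cm, whereas Cb comes from Eb minor. It is labeled bVI. Fdim (F–Ab–Cb) is not: scale degree 2 in Eb major carries Fm (ii). In Eb minor the chord on that degree is Fdim, so here it functions as ii°, borrowed from the parallel minor. But Ebm (Eb–Gb–Bb) is foreign: the diatonic I on degree 1 is Eb, whereas Ebm comes from Eb minor. It is labeled i.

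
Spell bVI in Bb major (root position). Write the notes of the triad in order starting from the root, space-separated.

Scale degree 6 in Bb major is G. bVI uses the lowered form, Gb, taken from Bb minor. Building the major chord from the parallel minor on Gb: Gb–Bb–Db.

Gb Bb Db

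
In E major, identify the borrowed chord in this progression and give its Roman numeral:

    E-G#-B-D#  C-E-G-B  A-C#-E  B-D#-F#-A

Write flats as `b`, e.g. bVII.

bVImaj7

E major has the diatonic set E, F#m, G#m, A, B, C#m, D#dim. E–G#–B–D# = Emaj7, A–C#–E = A and B–D#–F#–A = B7 all belong to that set. C–E–G–B doesn't fit — on degree 6 E major would have C#m (vi). Cmaj7 is the degree-6 chord of E minor, so it is the borrowed bVImaj7.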